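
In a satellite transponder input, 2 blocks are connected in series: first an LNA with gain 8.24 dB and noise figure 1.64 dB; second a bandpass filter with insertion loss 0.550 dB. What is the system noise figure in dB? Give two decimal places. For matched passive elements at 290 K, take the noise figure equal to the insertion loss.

1.70 dB

Convert to linear (a loss of L dB is a gain of −L dB): F_i = 10^(NF_i/10), G_i = 10^(G_i,dB/10)
  Stage 1: F_1 = 10^(1.64/10) = 1.459, G_1 = 10^(8.24/10) = 6.668
  Stage 2: F_2 = 10^(0.550/10) = 1.135, G_2 = 10^(−0.550/10) = 0.8810
Friis cascade:
  F = 1.459 + (1.135 − 1)/6.668 = 1.479
NF = 10 log₁₀(1.479) = 1.70 dB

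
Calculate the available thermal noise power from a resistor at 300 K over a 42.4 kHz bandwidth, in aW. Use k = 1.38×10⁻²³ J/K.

176 aW

P_n = kTB = 1.38×10⁻²³ × 300 × 4.24×10⁴ = 1.76×10⁻¹⁶ W = 176 aW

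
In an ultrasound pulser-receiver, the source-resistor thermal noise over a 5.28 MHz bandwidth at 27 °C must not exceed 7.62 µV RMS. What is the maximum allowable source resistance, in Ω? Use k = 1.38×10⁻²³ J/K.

T = 27 °C + 273.15 = 300.15 K
Johnson–Nyquist: V_n = √(4kTRB) ⇒ R = V_n² / (4kTB)
4kTB = 4 × 1.38×10⁻²³ × 300.15 × 5.28×10⁶ = 8.75×10⁻¹⁴
R = (7.62×10⁻⁶)² / 8.75×10⁻¹⁴ = 6.64×10² Ω = 664 Ω

664 Ω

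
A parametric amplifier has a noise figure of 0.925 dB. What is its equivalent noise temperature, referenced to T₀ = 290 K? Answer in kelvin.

68.8 K

F = 10^(0.925/10) = 1.23737
T_e = (F − 1)·T₀ = (1.23737 − 1) × 290 = 68.8 K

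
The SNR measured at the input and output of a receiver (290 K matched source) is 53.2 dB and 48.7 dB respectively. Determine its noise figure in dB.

NF (dB) = SNR_in(dB) − SNR_out(dB) when the source is at T₀
NF = 53.2 − 48.7 = 4.5 dB

4.5 dB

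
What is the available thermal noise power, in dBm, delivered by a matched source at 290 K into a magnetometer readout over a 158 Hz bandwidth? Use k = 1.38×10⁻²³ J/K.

−152.0 dBm

P_n = kTB = 1.38×10⁻²³ × 290 × 1.58×10² = 6.32×10⁻¹⁹ W
In dBm: 10 log₁₀(6.32×10⁻¹⁹ / 10⁻³) = −152.0 dBm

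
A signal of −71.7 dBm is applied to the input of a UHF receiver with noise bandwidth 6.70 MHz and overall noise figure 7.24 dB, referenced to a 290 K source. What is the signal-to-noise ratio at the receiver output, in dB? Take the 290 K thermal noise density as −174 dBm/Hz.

Noise floor: N = −174 + 10 log₁₀(B) + NF
10 log₁₀(6.70×10⁶) = 68.26 dB
N = −174 + 68.26 + 7.24 = −98.50 dBm
SNR = P_sig − N = −71.7 − (−98.50) = 26.80 dB → 26.8 dB

26.8 dB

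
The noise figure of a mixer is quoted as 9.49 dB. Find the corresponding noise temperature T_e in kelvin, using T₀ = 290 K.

2289 K

F = 10^(9.49/10) = 8.89201
T_e = (F − 1)·T₀ = (8.89201 − 1) × 290 = 2289 K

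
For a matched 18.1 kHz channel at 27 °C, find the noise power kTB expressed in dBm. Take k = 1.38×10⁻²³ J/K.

−131.3 dBm

T = 27 °C + 273.15 = 300.15 K
P_n = kTB = 1.38×10⁻²³ × 300.15 × 1.81×10⁴ = 7.50×10⁻¹⁷ W
In dBm: 10 log₁₀(7.50×10⁻¹⁷ / 10⁻³) = −131.3 dBm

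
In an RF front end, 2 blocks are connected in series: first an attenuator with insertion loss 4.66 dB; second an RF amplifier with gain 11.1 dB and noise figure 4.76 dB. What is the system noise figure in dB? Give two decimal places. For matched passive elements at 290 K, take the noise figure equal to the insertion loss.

9.42 dB

Convert to linear (a loss of L dB is a gain of −L dB): F_i = 10^(NF_i/10), G_i = 10^(G_i,dB/10)
  Stage 1: F_1 = 10^(4.66/10) = 2.924, G_1 = 10^(−4.66/10) = 0.3420
  Stage 2: F_2 = 10^(4.76/10) = 2.992, G_2 = 10^(11.1/10) = 12.88
Friis cascade:
  F = 2.924 + (2.992 − 1)/0.3420 = 8.750
NF = 10 log₁₀(8.750) = 9.42 dB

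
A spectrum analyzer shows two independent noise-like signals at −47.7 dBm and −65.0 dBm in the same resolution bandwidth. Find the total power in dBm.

Convert to linear, add, convert back:
P₁ = 1.70×10⁻⁸ W, P₂ = 3.16×10⁻¹⁰ W
P_tot = 1.73×10⁻⁸ W → 10 log₁₀(P_tot / 10⁻³) = −47.6 dBm

−47.6 dBm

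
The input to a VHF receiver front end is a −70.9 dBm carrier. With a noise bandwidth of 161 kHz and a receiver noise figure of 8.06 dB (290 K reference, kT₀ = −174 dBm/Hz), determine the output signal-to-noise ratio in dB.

Noise floor: N = −174 + 10 log₁₀(B) + NF
10 log₁₀(1.61×10⁵) = 52.07 dB
N = −174 + 52.07 + 8.06 = −113.87 dBm
SNR = P_sig − N = −70.9 − (−113.87) = 42.97 dB → 43.0 dB

43.0 dB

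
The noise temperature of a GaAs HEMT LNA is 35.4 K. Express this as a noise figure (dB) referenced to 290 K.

0.500 dB

F = 1 + T_e/T₀ = 1 + 35.4/290 = 1.12207
NF = 10 log₁₀(1.12207) = 0.500 dB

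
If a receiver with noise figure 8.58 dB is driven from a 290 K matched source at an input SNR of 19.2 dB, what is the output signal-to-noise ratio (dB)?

By definition F = SNR_in/SNR_out, so in dB: SNR_out = SNR_in − NF
SNR_out = 19.2 − 8.58 = 10.62 dB

10.62 dB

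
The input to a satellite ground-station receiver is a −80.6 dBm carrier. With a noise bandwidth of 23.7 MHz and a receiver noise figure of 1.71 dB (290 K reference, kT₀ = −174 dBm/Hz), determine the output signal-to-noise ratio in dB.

17.9 dB

Noise floor: N = −174 + 10 log₁₀(B) + NF
10 log₁₀(2.37×10⁷) = 73.75 dB
N = −174 + 73.75 + 1.71 = −98.54 dBm
SNR = P_sig − N = −80.6 − (−98.54) = 17.94 dB → 17.9 dB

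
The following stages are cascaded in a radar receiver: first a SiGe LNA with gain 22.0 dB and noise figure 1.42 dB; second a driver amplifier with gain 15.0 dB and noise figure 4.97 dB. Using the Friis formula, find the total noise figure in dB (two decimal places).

Convert to linear (a loss of L dB is a gain of −L dB): F_i = 10^(NF_i/10), G_i = 10^(G_i,dB/10)
  Stage 1: F_1 = 10^(1.42/10) = 1.387, G_1 = 10^(22.0/10) = 158.5
  Stage 2: F_2 = 10^(4.97/10) = 3.141, G_2 = 10^(15.0/10) = 31.62
Friis cascade:
  F = 1.387 + (3.141 − 1)/158.5 = 1.400
NF = 10 log₁₀(1.400) = 1.46 dB

1.46 dB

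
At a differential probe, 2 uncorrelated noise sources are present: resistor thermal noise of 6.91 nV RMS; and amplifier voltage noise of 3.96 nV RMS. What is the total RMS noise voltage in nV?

Uncorrelated sources add in power (mean-square): V_tot = √(ΣV_i²)
V_tot = √[(6.91×10⁻⁹)² + (3.96×10⁻⁹)²] = 7.96×10⁻⁹ V = 7.96 nV

7.96 nV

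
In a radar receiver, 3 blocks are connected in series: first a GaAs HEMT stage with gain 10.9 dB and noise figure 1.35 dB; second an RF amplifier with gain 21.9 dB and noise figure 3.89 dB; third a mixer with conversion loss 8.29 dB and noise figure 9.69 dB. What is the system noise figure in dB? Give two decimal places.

Convert to linear (a loss of L dB is a gain of −L dB): F_i = 10^(NF_i/10), G_i = 10^(G_i,dB/10)
  Stage 1: F_1 = 10^(1.35/10) = 1.365, G_1 = 10^(10.9/10) = 12.30
  Stage 2: F_2 = 10^(3.89/10) = 2.449, G_2 = 10^(21.9/10) = 154.9
  Stage 3: F_3 = 10^(9.69/10) = 9.311, G_3 = 10^(−8.29/10) = 0.1483
Friis cascade:
  F = 1.365 + (2.449 − 1)/12.30 + (9.311 − 1)/1905 = 1.487
NF = 10 log₁₀(1.487) = 1.72 dB

1.72 dB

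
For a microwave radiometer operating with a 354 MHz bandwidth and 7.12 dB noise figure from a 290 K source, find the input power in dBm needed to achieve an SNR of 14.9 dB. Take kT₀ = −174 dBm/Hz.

−66.5 dBm

Sensitivity = −174 + 10 log₁₀(B) + NF + SNR_min
= −174 + 85.49 + 7.12 + 14.9
= −66.49 dBm → −66.5 dBm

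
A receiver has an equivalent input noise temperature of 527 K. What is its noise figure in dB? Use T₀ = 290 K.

F = 1 + T_e/T₀ = 1 + 527/290 = 2.81724
NF = 10 log₁₀(2.81724) = 4.50 dB

4.50 dB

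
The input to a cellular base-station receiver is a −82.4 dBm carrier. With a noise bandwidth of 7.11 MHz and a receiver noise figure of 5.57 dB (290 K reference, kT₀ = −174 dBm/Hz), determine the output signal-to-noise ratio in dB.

Noise floor: N = −174 + 10 log₁₀(B) + NF
10 log₁₀(7.11×10⁶) = 68.52 dB
N = −174 + 68.52 + 5.57 = −99.91 dBm
SNR = P_sig − N = −82.4 − (−99.91) = 17.51 dB → 17.5 dB

17.5 dB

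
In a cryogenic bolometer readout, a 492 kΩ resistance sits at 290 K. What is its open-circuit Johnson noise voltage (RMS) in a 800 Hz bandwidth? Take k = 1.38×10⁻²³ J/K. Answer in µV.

V_n = √(4kTRB)
4kTRB = 4 × 1.38×10⁻²³ × 290 × 4.92×10⁵ × 8.00×10² = 6.30×10⁻¹² V²
V_n = √(6.30×10⁻¹²) = 2.51×10⁻⁶ V = 2.51 µV

2.51 µV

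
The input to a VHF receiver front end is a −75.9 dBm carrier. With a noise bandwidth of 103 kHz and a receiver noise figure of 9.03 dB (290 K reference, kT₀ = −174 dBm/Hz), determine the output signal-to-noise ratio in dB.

Noise floor: N = −174 + 10 log₁₀(B) + NF
10 log₁₀(1.03×10⁵) = 50.13 dB
N = −174 + 50.13 + 9.03 = −114.84 dBm
SNR = P_sig − N = −75.9 − (−114.84) = 38.94 dB → 38.9 dB

38.9 dB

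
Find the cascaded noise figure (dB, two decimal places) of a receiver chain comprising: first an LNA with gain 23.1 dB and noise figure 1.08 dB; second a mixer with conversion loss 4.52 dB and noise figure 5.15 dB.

1.12 dB

Convert to linear (a loss of L dB is a gain of −L dB): F_i = 10^(NF_i/10), G_i = 10^(G_i,dB/10)
  Stage 1: F_1 = 10^(1.08/10) = 1.282, G_1 = 10^(23.1/10) = 204.2
  Stage 2: F_2 = 10^(5.15/10) = 3.273, G_2 = 10^(−4.52/10) = 0.3532
Friis cascade:
  F = 1.282 + (3.273 − 1)/204.2 = 1.293
NF = 10 log₁₀(1.293) = 1.12 dB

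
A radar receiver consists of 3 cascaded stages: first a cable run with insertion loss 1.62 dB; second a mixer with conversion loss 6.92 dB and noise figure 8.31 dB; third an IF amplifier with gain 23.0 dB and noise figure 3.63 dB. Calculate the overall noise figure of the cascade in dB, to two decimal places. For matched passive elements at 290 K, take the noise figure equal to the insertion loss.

12.83 dB

Convert to linear (a loss of L dB is a gain of −L dB): F_i = 10^(NF_i/10), G_i = 10^(G_i,dB/10)
  Stage 1: F_1 = 10^(1.62/10) = 1.452, G_1 = 10^(−1.62/10) = 0.6887
  Stage 2: F_2 = 10^(8.31/10) = 6.776, G_2 = 10^(−6.92/10) = 0.2032
  Stage 3: F_3 = 10^(3.63/10) = 2.307, G_3 = 10^(23.0/10) = 199.5
Friis cascade:
  F = 1.452 + (6.776 − 1)/0.6887 + (2.307 − 1)/0.1400 = 19.18
NF = 10 log₁₀(19.18) = 12.83 dB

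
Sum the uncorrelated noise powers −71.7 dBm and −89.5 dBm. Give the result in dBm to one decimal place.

−71.6 dBm

Convert to linear, add, convert back:
P₁ = 6.76×10⁻¹¹ W, P₂ = 1.12×10⁻¹² W
P_tot = 6.87×10⁻¹¹ W → 10 log₁₀(P_tot / 10⁻³) = −71.6 dBm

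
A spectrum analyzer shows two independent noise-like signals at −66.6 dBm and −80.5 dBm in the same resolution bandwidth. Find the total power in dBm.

Convert to linear, add, convert back:
P₁ = 2.19×10⁻¹⁰ W, P₂ = 8.91×10⁻¹² W
P_tot = 2.28×10⁻¹⁰ W → 10 log₁₀(P_tot / 10⁻³) = −66.4 dBm

−66.4 dBm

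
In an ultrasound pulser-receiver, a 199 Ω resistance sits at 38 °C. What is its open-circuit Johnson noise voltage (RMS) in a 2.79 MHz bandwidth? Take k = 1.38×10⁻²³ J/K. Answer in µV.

T = 38 °C + 273.15 = 311.15 K
V_n = √(4kTRB)
4kTRB = 4 × 1.38×10⁻²³ × 311.15 × 1.99×10² × 2.79×10⁶ = 9.54×10⁻¹² V²
V_n = √(9.54×10⁻¹²) = 3.09×10⁻⁶ V = 3.09 µV

3.09 µV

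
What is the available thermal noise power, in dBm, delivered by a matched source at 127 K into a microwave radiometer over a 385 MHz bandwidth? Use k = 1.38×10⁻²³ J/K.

P_n = kTB = 1.38×10⁻²³ × 127 × 3.85×10⁸ = 6.75×10⁻¹³ W
In dBm: 10 log₁₀(6.75×10⁻¹³ / 10⁻³) = −91.7 dBm

−91.7 dBm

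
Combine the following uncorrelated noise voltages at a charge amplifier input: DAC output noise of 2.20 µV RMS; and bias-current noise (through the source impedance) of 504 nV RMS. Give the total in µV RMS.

2.26 µV

Uncorrelated sources add in power (mean-square): V_tot = √(ΣV_i²)
V_tot = √[(2.20×10⁻⁶)² + (5.04×10⁻⁷)²] = 2.26×10⁻⁶ V = 2.26 µV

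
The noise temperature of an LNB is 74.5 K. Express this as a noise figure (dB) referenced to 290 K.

F = 1 + T_e/T₀ = 1 + 74.5/290 = 1.2569
NF = 10 log₁₀(1.2569) = 0.993 dB

0.993 dB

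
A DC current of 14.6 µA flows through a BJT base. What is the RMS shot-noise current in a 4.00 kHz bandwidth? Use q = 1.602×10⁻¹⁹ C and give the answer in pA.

I_n = √(2qI·B)
2qI·B = 2 × 1.602×10⁻¹⁹ × 1.46×10⁻⁵ × 4.00×10³ = 1.87×10⁻²⁰ A²
I_n = √(1.87×10⁻²⁰) = 1.37×10⁻¹⁰ A = 137 pA

137 pA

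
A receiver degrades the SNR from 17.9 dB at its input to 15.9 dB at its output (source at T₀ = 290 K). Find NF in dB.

NF (dB) = SNR_in(dB) − SNR_out(dB) when the source is at T₀
NF = 17.9 − 15.9 = 2.0 dB

2.0 dB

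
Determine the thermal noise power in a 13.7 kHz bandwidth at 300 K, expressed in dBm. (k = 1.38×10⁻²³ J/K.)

P_n = kTB = 1.38×10⁻²³ × 300 × 1.37×10⁴ = 5.67×10⁻¹⁷ W
In dBm: 10 log₁₀(5.67×10⁻¹⁷ / 10⁻³) = −132.5 dBm

−132.5 dBm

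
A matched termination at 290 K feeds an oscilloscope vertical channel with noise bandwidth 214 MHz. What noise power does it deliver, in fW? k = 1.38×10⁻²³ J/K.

856 fW

P_n = kTB = 1.38×10⁻²³ × 290 × 2.14×10⁸ = 8.56×10⁻¹³ W = 856 fW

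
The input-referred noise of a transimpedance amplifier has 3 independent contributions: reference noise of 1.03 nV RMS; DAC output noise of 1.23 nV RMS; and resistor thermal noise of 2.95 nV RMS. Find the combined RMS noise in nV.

3.36 nV

Uncorrelated sources add in power (mean-square): V_tot = √(ΣV_i²)
V_tot = √[(1.03×10⁻⁹)² + (1.23×10⁻⁹)² + (2.95×10⁻⁹)²] = 3.36×10⁻⁹ V = 3.36 nV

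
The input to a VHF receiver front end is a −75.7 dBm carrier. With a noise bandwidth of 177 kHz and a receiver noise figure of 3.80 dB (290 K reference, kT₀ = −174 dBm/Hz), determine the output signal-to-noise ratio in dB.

42.0 dB

Noise floor: N = −174 + 10 log₁₀(B) + NF
10 log₁₀(1.77×10⁵) = 52.48 dB
N = −174 + 52.48 + 3.80 = −117.72 dBm
SNR = P_sig − N = −75.7 − (−117.72) = 42.02 dB → 42.0 dB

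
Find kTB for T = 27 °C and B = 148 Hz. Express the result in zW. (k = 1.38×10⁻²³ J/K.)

T = 27 °C + 273.15 = 300.15 K
P_n = kTB = 1.38×10⁻²³ × 300.15 × 1.48×10² = 6.13×10⁻¹⁹ W = 613 zW

613 zW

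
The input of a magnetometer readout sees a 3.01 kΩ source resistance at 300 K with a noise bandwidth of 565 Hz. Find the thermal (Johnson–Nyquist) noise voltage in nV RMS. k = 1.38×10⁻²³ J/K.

V_n = √(4kTRB)
4kTRB = 4 × 1.38×10⁻²³ × 300 × 3.01×10³ × 5.65×10² = 2.82×10⁻¹⁴ V²
V_n = √(2.82×10⁻¹⁴) = 1.68×10⁻⁷ V = 168 nV

168 nV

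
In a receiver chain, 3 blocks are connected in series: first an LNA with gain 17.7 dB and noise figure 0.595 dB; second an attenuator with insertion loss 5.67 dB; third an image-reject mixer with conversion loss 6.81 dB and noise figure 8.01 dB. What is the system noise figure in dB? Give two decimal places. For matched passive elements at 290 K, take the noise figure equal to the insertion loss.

Convert to linear (a loss of L dB is a gain of −L dB): F_i = 10^(NF_i/10), G_i = 10^(G_i,dB/10)
  Stage 1: F_1 = 10^(0.595/10) = 1.147, G_1 = 10^(17.7/10) = 58.88
  Stage 2: F_2 = 10^(5.67/10) = 3.690, G_2 = 10^(−5.67/10) = 0.2710
  Stage 3: F_3 = 10^(8.01/10) = 6.324, G_3 = 10^(−6.81/10) = 0.2084
Friis cascade:
  F = 1.147 + (3.690 − 1)/58.88 + (6.324 − 1)/15.96 = 1.526
NF = 10 log₁₀(1.526) = 1.84 dB

1.84 dB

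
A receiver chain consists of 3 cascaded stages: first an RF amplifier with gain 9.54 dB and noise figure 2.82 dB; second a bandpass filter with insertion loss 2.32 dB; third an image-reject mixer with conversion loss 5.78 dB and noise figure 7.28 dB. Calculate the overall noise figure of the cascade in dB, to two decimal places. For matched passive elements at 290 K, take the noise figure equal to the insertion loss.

Convert to linear (a loss of L dB is a gain of −L dB): F_i = 10^(NF_i/10), G_i = 10^(G_i,dB/10)
  Stage 1: F_1 = 10^(2.82/10) = 1.914, G_1 = 10^(9.54/10) = 8.995
  Stage 2: F_2 = 10^(2.32/10) = 1.706, G_2 = 10^(−2.32/10) = 0.5861
  Stage 3: F_3 = 10^(7.28/10) = 5.346, G_3 = 10^(−5.78/10) = 0.2642
Friis cascade:
  F = 1.914 + (1.706 − 1)/8.995 + (5.346 − 1)/5.272 = 2.817
NF = 10 log₁₀(2.817) = 4.50 dB

4.50 dB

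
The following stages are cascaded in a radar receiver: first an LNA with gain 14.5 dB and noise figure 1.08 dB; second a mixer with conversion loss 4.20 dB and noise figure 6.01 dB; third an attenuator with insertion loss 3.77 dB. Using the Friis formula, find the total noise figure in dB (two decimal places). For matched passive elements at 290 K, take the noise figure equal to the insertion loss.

1.81 dB

Convert to linear (a loss of L dB is a gain of −L dB): F_i = 10^(NF_i/10), G_i = 10^(G_i,dB/10)
  Stage 1: F_1 = 10^(1.08/10) = 1.282, G_1 = 10^(14.5/10) = 28.18
  Stage 2: F_2 = 10^(6.01/10) = 3.990, G_2 = 10^(−4.20/10) = 0.3802
  Stage 3: F_3 = 10^(3.77/10) = 2.382, G_3 = 10^(−3.77/10) = 0.4198
Friis cascade:
  F = 1.282 + (3.990 − 1)/28.18 + (2.382 − 1)/10.72 = 1.517
NF = 10 log₁₀(1.517) = 1.81 dB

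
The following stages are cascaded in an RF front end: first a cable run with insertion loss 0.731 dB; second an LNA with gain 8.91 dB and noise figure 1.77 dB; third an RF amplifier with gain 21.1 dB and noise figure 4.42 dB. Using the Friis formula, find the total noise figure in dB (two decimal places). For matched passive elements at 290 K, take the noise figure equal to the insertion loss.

3.11 dB

Convert to linear (a loss of L dB is a gain of −L dB): F_i = 10^(NF_i/10), G_i = 10^(G_i,dB/10)
  Stage 1: F_1 = 10^(0.731/10) = 1.183, G_1 = 10^(−0.731/10) = 0.8451
  Stage 2: F_2 = 10^(1.77/10) = 1.503, G_2 = 10^(8.91/10) = 7.780
  Stage 3: F_3 = 10^(4.42/10) = 2.767, G_3 = 10^(21.1/10) = 128.8
Friis cascade:
  F = 1.183 + (1.503 − 1)/0.8451 + (2.767 − 1)/6.575 = 2.047
NF = 10 log₁₀(2.047) = 3.11 dB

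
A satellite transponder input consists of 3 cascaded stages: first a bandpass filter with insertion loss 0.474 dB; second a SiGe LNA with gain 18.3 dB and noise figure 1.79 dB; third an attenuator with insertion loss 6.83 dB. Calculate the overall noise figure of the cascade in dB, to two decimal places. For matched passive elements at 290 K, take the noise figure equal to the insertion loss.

2.42 dB

Convert to linear (a loss of L dB is a gain of −L dB): F_i = 10^(NF_i/10), G_i = 10^(G_i,dB/10)
  Stage 1: F_1 = 10^(0.474/10) = 1.115, G_1 = 10^(−0.474/10) = 0.8966
  Stage 2: F_2 = 10^(1.79/10) = 1.510, G_2 = 10^(18.3/10) = 67.61
  Stage 3: F_3 = 10^(6.83/10) = 4.819, G_3 = 10^(−6.83/10) = 0.2075
Friis cascade:
  F = 1.115 + (1.510 − 1)/0.8966 + (4.819 − 1)/60.62 = 1.747
NF = 10 log₁₀(1.747) = 2.42 dB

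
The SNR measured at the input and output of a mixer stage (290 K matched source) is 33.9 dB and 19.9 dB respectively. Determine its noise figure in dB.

14.0 dB

NF (dB) = SNR_in(dB) − SNR_out(dB) when the source is at T₀
NF = 33.9 − 19.9 = 14.0 dB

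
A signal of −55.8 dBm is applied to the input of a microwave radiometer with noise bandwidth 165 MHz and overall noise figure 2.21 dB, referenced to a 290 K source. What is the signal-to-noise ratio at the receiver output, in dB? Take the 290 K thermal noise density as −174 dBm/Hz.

Noise floor: N = −174 + 10 log₁₀(B) + NF
10 log₁₀(1.65×10⁸) = 82.17 dB
N = −174 + 82.17 + 2.21 = −89.62 dBm
SNR = P_sig − N = −55.8 − (−89.62) = 33.82 dB → 33.8 dB

33.8 dB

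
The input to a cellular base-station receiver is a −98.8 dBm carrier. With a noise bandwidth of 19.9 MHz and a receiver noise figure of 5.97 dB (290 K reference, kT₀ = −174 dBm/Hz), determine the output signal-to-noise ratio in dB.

−3.8 dB

Noise floor: N = −174 + 10 log₁₀(B) + NF
10 log₁₀(1.99×10⁷) = 72.99 dB
N = −174 + 72.99 + 5.97 = −95.04 dBm
SNR = P_sig − N = −98.8 − (−95.04) = −3.76 dB → −3.8 dB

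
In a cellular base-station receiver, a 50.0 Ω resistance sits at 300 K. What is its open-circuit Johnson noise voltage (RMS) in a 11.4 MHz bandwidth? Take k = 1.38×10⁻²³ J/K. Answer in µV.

V_n = √(4kTRB)
4kTRB = 4 × 1.38×10⁻²³ × 300 × 5.00×10¹ × 1.14×10⁷ = 9.44×10⁻¹² V²
V_n = √(9.44×10⁻¹²) = 3.07×10⁻⁶ V = 3.07 µV

3.07 µV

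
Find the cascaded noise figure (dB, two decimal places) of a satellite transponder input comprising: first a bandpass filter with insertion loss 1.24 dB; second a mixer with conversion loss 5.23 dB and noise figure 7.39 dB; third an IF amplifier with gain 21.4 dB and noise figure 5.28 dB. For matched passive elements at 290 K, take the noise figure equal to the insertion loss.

12.51 dB

Convert to linear (a loss of L dB is a gain of −L dB): F_i = 10^(NF_i/10), G_i = 10^(G_i,dB/10)
  Stage 1: F_1 = 10^(1.24/10) = 1.330, G_1 = 10^(−1.24/10) = 0.7516
  Stage 2: F_2 = 10^(7.39/10) = 5.483, G_2 = 10^(−5.23/10) = 0.2999
  Stage 3: F_3 = 10^(5.28/10) = 3.373, G_3 = 10^(21.4/10) = 138.0
Friis cascade:
  F = 1.330 + (5.483 − 1)/0.7516 + (3.373 − 1)/0.2254 = 17.82
NF = 10 log₁₀(17.82) = 12.51 dB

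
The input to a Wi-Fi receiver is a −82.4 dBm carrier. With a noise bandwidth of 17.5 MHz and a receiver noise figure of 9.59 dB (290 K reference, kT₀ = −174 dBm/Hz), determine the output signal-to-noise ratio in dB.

9.6 dB

Noise floor: N = −174 + 10 log₁₀(B) + NF
10 log₁₀(1.75×10⁷) = 72.43 dB
N = −174 + 72.43 + 9.59 = −91.98 dBm
SNR = P_sig − N = −82.4 − (−91.98) = 9.58 dB → 9.6 dB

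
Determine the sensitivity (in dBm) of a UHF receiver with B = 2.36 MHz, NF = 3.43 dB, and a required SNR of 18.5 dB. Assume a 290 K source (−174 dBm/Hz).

−88.3 dBm

Sensitivity = −174 + 10 log₁₀(B) + NF + SNR_min
= −174 + 63.73 + 3.43 + 18.5
= −88.34 dBm → −88.3 dBm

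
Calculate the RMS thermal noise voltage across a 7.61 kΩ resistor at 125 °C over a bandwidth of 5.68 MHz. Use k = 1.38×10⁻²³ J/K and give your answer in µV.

30.8 µV

T = 125 °C + 273.15 = 398.15 K
V_n = √(4kTRB)
4kTRB = 4 × 1.38×10⁻²³ × 398.15 × 7.61×10³ × 5.68×10⁶ = 9.50×10⁻¹⁰ V²
V_n = √(9.50×10⁻¹⁰) = 3.08×10⁻⁵ V = 30.8 µV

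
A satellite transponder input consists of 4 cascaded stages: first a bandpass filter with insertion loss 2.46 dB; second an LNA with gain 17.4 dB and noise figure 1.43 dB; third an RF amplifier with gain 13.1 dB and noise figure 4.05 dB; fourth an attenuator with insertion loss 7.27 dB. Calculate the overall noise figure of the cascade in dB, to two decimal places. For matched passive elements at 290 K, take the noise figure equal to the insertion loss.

3.99 dB

Convert to linear (a loss of L dB is a gain of −L dB): F_i = 10^(NF_i/10), G_i = 10^(G_i,dB/10)
  Stage 1: F_1 = 10^(2.46/10) = 1.762, G_1 = 10^(−2.46/10) = 0.5675
  Stage 2: F_2 = 10^(1.43/10) = 1.390, G_2 = 10^(17.4/10) = 54.95
  Stage 3: F_3 = 10^(4.05/10) = 2.541, G_3 = 10^(13.1/10) = 20.42
  Stage 4: F_4 = 10^(7.27/10) = 5.333, G_4 = 10^(−7.27/10) = 0.1875
Friis cascade:
  F = 1.762 + (1.390 − 1)/0.5675 + (2.541 − 1)/31.19 + (5.333 − 1)/636.8 = 2.505
NF = 10 log₁₀(2.505) = 3.99 dB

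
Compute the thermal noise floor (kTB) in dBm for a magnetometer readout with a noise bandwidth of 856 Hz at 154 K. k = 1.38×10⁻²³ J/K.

−147.4 dBm

P_n = kTB = 1.38×10⁻²³ × 154 × 8.56×10² = 1.82×10⁻¹⁸ W
In dBm: 10 log₁₀(1.82×10⁻¹⁸ / 10⁻³) = −147.4 dBm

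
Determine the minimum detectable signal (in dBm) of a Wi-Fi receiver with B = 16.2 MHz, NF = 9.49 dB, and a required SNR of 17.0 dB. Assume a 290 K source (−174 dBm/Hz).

Sensitivity = −174 + 10 log₁₀(B) + NF + SNR_min
= −174 + 72.1 + 9.49 + 17.0
= −75.41 dBm → −75.4 dBm

−75.4 dBm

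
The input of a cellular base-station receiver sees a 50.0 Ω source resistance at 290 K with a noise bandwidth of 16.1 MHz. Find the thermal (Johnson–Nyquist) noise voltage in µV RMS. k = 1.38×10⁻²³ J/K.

3.59 µV

V_n = √(4kTRB)
4kTRB = 4 × 1.38×10⁻²³ × 290 × 5.00×10¹ × 1.61×10⁷ = 1.29×10⁻¹¹ V²
V_n = √(1.29×10⁻¹¹) = 3.59×10⁻⁶ V = 3.59 µV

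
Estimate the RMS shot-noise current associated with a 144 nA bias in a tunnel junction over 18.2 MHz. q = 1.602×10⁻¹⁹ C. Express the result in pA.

I_n = √(2qI·B)
2qI·B = 2 × 1.602×10⁻¹⁹ × 1.44×10⁻⁷ × 1.82×10⁷ = 8.40×10⁻¹⁹ A²
I_n = √(8.40×10⁻¹⁹) = 9.16×10⁻¹⁰ A = 916 pA

916 pA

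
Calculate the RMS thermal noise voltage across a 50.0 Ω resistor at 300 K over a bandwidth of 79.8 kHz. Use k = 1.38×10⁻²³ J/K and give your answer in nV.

V_n = √(4kTRB)
4kTRB = 4 × 1.38×10⁻²³ × 300 × 5.00×10¹ × 7.98×10⁴ = 6.61×10⁻¹⁴ V²
V_n = √(6.61×10⁻¹⁴) = 2.57×10⁻⁷ V = 257 nV

257 nV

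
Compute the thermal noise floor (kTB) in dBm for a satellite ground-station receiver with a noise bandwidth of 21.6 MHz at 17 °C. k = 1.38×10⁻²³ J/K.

T = 17 °C + 273.15 = 290.15 K
P_n = kTB = 1.38×10⁻²³ × 290.15 × 2.16×10⁷ = 8.65×10⁻¹⁴ W
In dBm: 10 log₁₀(8.65×10⁻¹⁴ / 10⁻³) = −100.6 dBm

−100.6 dBm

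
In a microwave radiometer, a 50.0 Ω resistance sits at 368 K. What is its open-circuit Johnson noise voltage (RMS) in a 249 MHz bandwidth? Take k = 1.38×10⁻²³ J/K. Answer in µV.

15.9 µV

V_n = √(4kTRB)
4kTRB = 4 × 1.38×10⁻²³ × 368 × 5.00×10¹ × 2.49×10⁸ = 2.53×10⁻¹⁰ V²
V_n = √(2.53×10⁻¹⁰) = 1.59×10⁻⁵ V = 15.9 µV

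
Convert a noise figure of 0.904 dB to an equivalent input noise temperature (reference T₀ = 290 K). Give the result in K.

F = 10^(0.904/10) = 1.2314
T_e = (F − 1)·T₀ = (1.2314 − 1) × 290 = 67.1 K

67.1 K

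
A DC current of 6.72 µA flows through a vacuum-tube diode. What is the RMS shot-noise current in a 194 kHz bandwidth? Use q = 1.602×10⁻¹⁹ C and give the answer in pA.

646 pA

I_n = √(2qI·B)
2qI·B = 2 × 1.602×10⁻¹⁹ × 6.72×10⁻⁶ × 1.94×10⁵ = 4.18×10⁻¹⁹ A²
I_n = √(4.18×10⁻¹⁹) = 6.46×10⁻¹⁰ A = 646 pA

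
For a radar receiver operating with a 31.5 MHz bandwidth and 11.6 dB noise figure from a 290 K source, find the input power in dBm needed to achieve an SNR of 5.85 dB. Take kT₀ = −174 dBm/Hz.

Sensitivity = −174 + 10 log₁₀(B) + NF + SNR_min
= −174 + 74.98 + 11.6 + 5.85
= −81.57 dBm → −81.6 dBm

−81.6 dBm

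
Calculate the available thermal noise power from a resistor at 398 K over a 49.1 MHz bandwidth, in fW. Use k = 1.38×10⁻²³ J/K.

P_n = kTB = 1.38×10⁻²³ × 398 × 4.91×10⁷ = 2.70×10⁻¹³ W = 270 fW

270 fW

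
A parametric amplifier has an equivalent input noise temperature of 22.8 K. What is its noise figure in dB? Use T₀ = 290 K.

0.329 dB

F = 1 + T_e/T₀ = 1 + 22.8/290 = 1.07862
NF = 10 log₁₀(1.07862) = 0.329 dB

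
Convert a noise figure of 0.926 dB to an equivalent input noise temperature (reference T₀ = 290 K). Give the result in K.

68.9 K

F = 10^(0.926/10) = 1.23766
T_e = (F − 1)·T₀ = (1.23766 − 1) × 290 = 68.9 K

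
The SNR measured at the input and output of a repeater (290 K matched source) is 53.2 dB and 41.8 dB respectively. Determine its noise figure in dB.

NF (dB) = SNR_in(dB) − SNR_out(dB) when the source is at T₀
NF = 53.2 − 41.8 = 11.4 dB

11.4 dB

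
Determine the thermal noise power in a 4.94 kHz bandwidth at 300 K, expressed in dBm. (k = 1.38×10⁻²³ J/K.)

P_n = kTB = 1.38×10⁻²³ × 300 × 4.94×10³ = 2.05×10⁻¹⁷ W
In dBm: 10 log₁₀(2.05×10⁻¹⁷ / 10⁻³) = −136.9 dBm

−136.9 dBm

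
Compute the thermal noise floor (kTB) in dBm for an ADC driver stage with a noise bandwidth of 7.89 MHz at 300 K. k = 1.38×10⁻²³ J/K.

P_n = kTB = 1.38×10⁻²³ × 300 × 7.89×10⁶ = 3.27×10⁻¹⁴ W
In dBm: 10 log₁₀(3.27×10⁻¹⁴ / 10⁻³) = −104.9 dBm

−104.9 dBm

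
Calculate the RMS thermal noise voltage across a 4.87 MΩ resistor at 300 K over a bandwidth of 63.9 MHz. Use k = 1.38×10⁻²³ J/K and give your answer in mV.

V_n = √(4kTRB)
4kTRB = 4 × 1.38×10⁻²³ × 300 × 4.87×10⁶ × 6.39×10⁷ = 5.15×10⁻⁶ V²
V_n = √(5.15×10⁻⁶) = 2.27×10⁻³ V = 2.27 mV

2.27 mV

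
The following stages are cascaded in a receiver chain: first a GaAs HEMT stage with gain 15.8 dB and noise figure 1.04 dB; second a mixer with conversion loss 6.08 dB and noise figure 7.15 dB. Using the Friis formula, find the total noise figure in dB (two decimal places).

1.40 dB

Convert to linear (a loss of L dB is a gain of −L dB): F_i = 10^(NF_i/10), G_i = 10^(G_i,dB/10)
  Stage 1: F_1 = 10^(1.04/10) = 1.271, G_1 = 10^(15.8/10) = 38.02
  Stage 2: F_2 = 10^(7.15/10) = 5.188, G_2 = 10^(−6.08/10) = 0.2466
Friis cascade:
  F = 1.271 + (5.188 − 1)/38.02 = 1.381
NF = 10 log₁₀(1.381) = 1.40 dB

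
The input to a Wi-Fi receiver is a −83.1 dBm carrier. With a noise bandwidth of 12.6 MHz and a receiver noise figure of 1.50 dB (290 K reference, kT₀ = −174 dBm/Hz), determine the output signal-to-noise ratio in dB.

18.4 dB

Noise floor: N = −174 + 10 log₁₀(B) + NF
10 log₁₀(1.26×10⁷) = 71 dB
N = −174 + 71 + 1.50 = −101.50 dBm
SNR = P_sig − N = −83.1 − (−101.50) = 18.40 dB → 18.4 dB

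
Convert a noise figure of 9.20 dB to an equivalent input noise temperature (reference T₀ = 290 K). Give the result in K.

2122 K

F = 10^(9.20/10) = 8.31764
T_e = (F − 1)·T₀ = (8.31764 − 1) × 290 = 2122 K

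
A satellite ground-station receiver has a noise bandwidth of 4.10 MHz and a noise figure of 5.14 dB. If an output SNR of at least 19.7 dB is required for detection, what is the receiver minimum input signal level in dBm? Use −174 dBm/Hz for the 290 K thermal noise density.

−83.0 dBm

Sensitivity = −174 + 10 log₁₀(B) + NF + SNR_min
= −174 + 66.13 + 5.14 + 19.7
= −83.03 dBm → −83.0 dBm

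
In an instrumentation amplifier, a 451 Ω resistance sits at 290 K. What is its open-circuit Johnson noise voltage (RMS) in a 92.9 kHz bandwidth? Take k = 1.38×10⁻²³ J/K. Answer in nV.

819 nV

V_n = √(4kTRB)
4kTRB = 4 × 1.38×10⁻²³ × 290 × 4.51×10² × 9.29×10⁴ = 6.71×10⁻¹³ V²
V_n = √(6.71×10⁻¹³) = 8.19×10⁻⁷ V = 819 nV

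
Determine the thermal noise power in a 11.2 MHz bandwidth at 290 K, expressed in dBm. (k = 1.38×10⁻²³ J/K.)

P_n = kTB = 1.38×10⁻²³ × 290 × 1.12×10⁷ = 4.48×10⁻¹⁴ W
In dBm: 10 log₁₀(4.48×10⁻¹⁴ / 10⁻³) = −103.5 dBm

−103.5 dBm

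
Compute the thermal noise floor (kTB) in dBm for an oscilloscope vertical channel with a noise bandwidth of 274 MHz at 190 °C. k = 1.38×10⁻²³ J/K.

T = 190 °C + 273.15 = 463.15 K
P_n = kTB = 1.38×10⁻²³ × 463.15 × 2.74×10⁸ = 1.75×10⁻¹² W
In dBm: 10 log₁₀(1.75×10⁻¹² / 10⁻³) = −87.6 dBm

−87.6 dBm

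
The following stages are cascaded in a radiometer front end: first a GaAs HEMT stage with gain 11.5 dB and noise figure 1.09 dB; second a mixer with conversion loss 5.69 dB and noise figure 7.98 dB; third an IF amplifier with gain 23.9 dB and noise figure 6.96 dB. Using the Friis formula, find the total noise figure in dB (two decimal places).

4.31 dB

Convert to linear (a loss of L dB is a gain of −L dB): F_i = 10^(NF_i/10), G_i = 10^(G_i,dB/10)
  Stage 1: F_1 = 10^(1.09/10) = 1.285, G_1 = 10^(11.5/10) = 14.13
  Stage 2: F_2 = 10^(7.98/10) = 6.281, G_2 = 10^(−5.69/10) = 0.2698
  Stage 3: F_3 = 10^(6.96/10) = 4.966, G_3 = 10^(23.9/10) = 245.5
Friis cascade:
  F = 1.285 + (6.281 − 1)/14.13 + (4.966 − 1)/3.811 = 2.700
NF = 10 log₁₀(2.700) = 4.31 dB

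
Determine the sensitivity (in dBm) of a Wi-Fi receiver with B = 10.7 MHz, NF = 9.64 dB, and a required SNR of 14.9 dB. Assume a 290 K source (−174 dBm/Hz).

−79.2 dBm

Sensitivity = −174 + 10 log₁₀(B) + NF + SNR_min
= −174 + 70.29 + 9.64 + 14.9
= −79.17 dBm → −79.2 dBm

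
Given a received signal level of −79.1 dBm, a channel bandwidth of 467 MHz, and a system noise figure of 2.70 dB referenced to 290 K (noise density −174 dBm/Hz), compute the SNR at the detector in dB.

Noise floor: N = −174 + 10 log₁₀(B) + NF
10 log₁₀(4.67×10⁸) = 86.69 dB
N = −174 + 86.69 + 2.70 = −84.61 dBm
SNR = P_sig − N = −79.1 − (−84.61) = 5.51 dB → 5.5 dB

5.5 dB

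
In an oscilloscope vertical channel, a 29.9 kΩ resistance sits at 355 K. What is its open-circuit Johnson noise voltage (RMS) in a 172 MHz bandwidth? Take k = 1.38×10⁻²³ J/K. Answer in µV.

317 µV

V_n = √(4kTRB)
4kTRB = 4 × 1.38×10⁻²³ × 355 × 2.99×10⁴ × 1.72×10⁸ = 1.01×10⁻⁷ V²
V_n = √(1.01×10⁻⁷) = 3.17×10⁻⁴ V = 317 µV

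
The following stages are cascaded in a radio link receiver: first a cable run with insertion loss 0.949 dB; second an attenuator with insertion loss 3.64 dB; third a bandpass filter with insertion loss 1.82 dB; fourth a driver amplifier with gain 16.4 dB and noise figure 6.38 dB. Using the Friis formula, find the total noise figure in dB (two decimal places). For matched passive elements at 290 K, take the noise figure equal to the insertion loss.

12.79 dB

Convert to linear (a loss of L dB is a gain of −L dB): F_i = 10^(NF_i/10), G_i = 10^(G_i,dB/10)
  Stage 1: F_1 = 10^(0.949/10) = 1.244, G_1 = 10^(−0.949/10) = 0.8037
  Stage 2: F_2 = 10^(3.64/10) = 2.312, G_2 = 10^(−3.64/10) = 0.4325
  Stage 3: F_3 = 10^(1.82/10) = 1.521, G_3 = 10^(−1.82/10) = 0.6577
  Stage 4: F_4 = 10^(6.38/10) = 4.345, G_4 = 10^(16.4/10) = 43.65
Friis cascade:
  F = 1.244 + (2.312 − 1)/0.8037 + (1.521 − 1)/0.3476 + (4.345 − 1)/0.2286 = 19.01
NF = 10 log₁₀(19.01) = 12.79 dB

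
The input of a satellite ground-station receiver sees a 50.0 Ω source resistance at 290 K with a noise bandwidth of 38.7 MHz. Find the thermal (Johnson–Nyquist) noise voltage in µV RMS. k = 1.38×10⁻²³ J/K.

5.57 µV

V_n = √(4kTRB)
4kTRB = 4 × 1.38×10⁻²³ × 290 × 5.00×10¹ × 3.87×10⁷ = 3.10×10⁻¹¹ V²
V_n = √(3.10×10⁻¹¹) = 5.57×10⁻⁶ V = 5.57 µV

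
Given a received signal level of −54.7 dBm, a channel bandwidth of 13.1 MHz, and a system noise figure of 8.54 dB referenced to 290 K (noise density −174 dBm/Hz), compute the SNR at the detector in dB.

Noise floor: N = −174 + 10 log₁₀(B) + NF
10 log₁₀(1.31×10⁷) = 71.17 dB
N = −174 + 71.17 + 8.54 = −94.29 dBm
SNR = P_sig − N = −54.7 − (−94.29) = 39.59 dB → 39.6 dB

39.6 dB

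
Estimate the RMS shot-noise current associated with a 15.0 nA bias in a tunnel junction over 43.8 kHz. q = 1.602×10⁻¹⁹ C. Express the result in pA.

14.5 pA

I_n = √(2qI·B)
2qI·B = 2 × 1.602×10⁻¹⁹ × 1.50×10⁻⁸ × 4.38×10⁴ = 2.11×10⁻²² A²
I_n = √(2.11×10⁻²²) = 1.45×10⁻¹¹ A = 14.5 pA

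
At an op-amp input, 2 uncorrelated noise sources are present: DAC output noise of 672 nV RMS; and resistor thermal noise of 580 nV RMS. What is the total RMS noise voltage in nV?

888 nV

Uncorrelated sources add in power (mean-square): V_tot = √(ΣV_i²)
V_tot = √[(6.72×10⁻⁷)² + (5.80×10⁻⁷)²] = 8.88×10⁻⁷ V = 888 nV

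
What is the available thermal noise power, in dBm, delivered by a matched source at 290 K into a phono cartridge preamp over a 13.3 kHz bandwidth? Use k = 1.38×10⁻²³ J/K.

P_n = kTB = 1.38×10⁻²³ × 290 × 1.33×10⁴ = 5.32×10⁻¹⁷ W
In dBm: 10 log₁₀(5.32×10⁻¹⁷ / 10⁻³) = −132.7 dBm

−132.7 dBm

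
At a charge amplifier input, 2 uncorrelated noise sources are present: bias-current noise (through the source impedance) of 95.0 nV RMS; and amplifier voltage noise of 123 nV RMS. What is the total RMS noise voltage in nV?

Uncorrelated sources add in power (mean-square): V_tot = √(ΣV_i²)
V_tot = √[(9.50×10⁻⁸)² + (1.23×10⁻⁷)²] = 1.55×10⁻⁷ V = 155 nV

155 nV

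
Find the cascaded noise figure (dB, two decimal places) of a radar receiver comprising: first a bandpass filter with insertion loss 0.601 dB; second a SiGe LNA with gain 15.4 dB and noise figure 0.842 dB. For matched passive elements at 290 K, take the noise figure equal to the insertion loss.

Convert to linear (a loss of L dB is a gain of −L dB): F_i = 10^(NF_i/10), G_i = 10^(G_i,dB/10)
  Stage 1: F_1 = 10^(0.601/10) = 1.148, G_1 = 10^(−0.601/10) = 0.8708
  Stage 2: F_2 = 10^(0.842/10) = 1.214, G_2 = 10^(15.4/10) = 34.67
Friis cascade:
  F = 1.148 + (1.214 − 1)/0.8708 = 1.394
NF = 10 log₁₀(1.394) = 1.44 dB

1.44 dB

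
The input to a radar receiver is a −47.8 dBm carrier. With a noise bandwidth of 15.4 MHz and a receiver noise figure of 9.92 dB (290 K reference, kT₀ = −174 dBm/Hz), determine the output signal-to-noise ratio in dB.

Noise floor: N = −174 + 10 log₁₀(B) + NF
10 log₁₀(1.54×10⁷) = 71.88 dB
N = −174 + 71.88 + 9.92 = −92.20 dBm
SNR = P_sig − N = −47.8 − (−92.20) = 44.40 dB → 44.4 dB

44.4 dB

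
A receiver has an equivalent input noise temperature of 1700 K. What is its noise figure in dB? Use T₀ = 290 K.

8.36 dB

F = 1 + T_e/T₀ = 1 + 1700/290 = 6.86207
NF = 10 log₁₀(6.86207) = 8.36 dB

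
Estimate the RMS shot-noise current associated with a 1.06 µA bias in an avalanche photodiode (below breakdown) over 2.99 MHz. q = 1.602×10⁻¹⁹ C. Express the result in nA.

I_n = √(2qI·B)
2qI·B = 2 × 1.602×10⁻¹⁹ × 1.06×10⁻⁶ × 2.99×10⁶ = 1.02×10⁻¹⁸ A²
I_n = √(1.02×10⁻¹⁸) = 1.01×10⁻⁹ A = 1.01 nA

1.01 nA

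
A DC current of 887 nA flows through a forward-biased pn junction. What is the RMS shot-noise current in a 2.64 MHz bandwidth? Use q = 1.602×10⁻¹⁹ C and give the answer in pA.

I_n = √(2qI·B)
2qI·B = 2 × 1.602×10⁻¹⁹ × 8.87×10⁻⁷ × 2.64×10⁶ = 7.50×10⁻¹⁹ A²
I_n = √(7.50×10⁻¹⁹) = 8.66×10⁻¹⁰ A = 866 pA

866 pA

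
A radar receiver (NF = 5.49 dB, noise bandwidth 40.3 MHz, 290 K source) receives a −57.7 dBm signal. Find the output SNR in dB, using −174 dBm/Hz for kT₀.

Noise floor: N = −174 + 10 log₁₀(B) + NF
10 log₁₀(4.03×10⁷) = 76.05 dB
N = −174 + 76.05 + 5.49 = −92.46 dBm
SNR = P_sig − N = −57.7 − (−92.46) = 34.76 dB → 34.8 dB

34.8 dB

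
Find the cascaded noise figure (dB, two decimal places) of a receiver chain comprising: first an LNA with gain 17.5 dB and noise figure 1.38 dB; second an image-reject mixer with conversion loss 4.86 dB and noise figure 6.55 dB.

1.57 dB

Convert to linear (a loss of L dB is a gain of −L dB): F_i = 10^(NF_i/10), G_i = 10^(G_i,dB/10)
  Stage 1: F_1 = 10^(1.38/10) = 1.374, G_1 = 10^(17.5/10) = 56.23
  Stage 2: F_2 = 10^(6.55/10) = 4.519, G_2 = 10^(−4.86/10) = 0.3266
Friis cascade:
  F = 1.374 + (4.519 − 1)/56.23 = 1.437
NF = 10 log₁₀(1.437) = 1.57 dB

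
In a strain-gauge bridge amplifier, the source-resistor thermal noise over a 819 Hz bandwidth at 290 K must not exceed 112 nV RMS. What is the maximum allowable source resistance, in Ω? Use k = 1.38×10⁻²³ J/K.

Johnson–Nyquist: V_n = √(4kTRB) ⇒ R = V_n² / (4kTB)
4kTB = 4 × 1.38×10⁻²³ × 290 × 8.19×10² = 1.31×10⁻¹⁷
R = (1.12×10⁻⁷)² / 1.31×10⁻¹⁷ = 9.57×10² Ω = 957 Ω

957 Ω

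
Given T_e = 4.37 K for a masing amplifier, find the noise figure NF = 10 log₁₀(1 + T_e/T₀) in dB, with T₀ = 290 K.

F = 1 + T_e/T₀ = 1 + 4.37/290 = 1.01507
NF = 10 log₁₀(1.01507) = 0.065 dB

0.065 dB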